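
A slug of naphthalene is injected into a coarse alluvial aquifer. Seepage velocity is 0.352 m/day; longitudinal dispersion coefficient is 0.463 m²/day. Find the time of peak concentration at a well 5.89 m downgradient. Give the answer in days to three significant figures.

For the 1D instantaneous-source solution, setting ∂C/∂t = 0 at fixed x gives v²t² + 2Dt − x² = 0, so t = (√(D² + v²x²) − D)/v².
√(D² + v²x²) = √(0.463² + 0.352² × 5.89²) = 2.124; v² = 0.123904.
t = (2.124 − 0.463)/0.123904 = 13.4 days (vs. the pure-advection estimate x/v = 16.7 d).

13.4 days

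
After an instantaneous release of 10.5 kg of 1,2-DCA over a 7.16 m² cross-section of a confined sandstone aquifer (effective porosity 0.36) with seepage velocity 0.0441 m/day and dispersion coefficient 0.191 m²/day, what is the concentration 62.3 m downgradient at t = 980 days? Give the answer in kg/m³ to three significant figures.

0.0516 kg/m³

For an instantaneous plane source, C(x,t) = M/(n_e·A·√(4πDt)) · exp(−(x−vt)²/(4Dt)), with n_e·A the pore (flow) area.
Plume center vt = 0.0441 × 980 = 43.218 m, so the well at 62.3 m is 19.082 m downgradient of the peak.
√(4πDt) = 48.50 m, giving peak height M/(n_e·A·√(4πDt)) = 10.5/(0.36 × 7.16 × 48.50) = 0.08399 kg/m³.
(x−vt)²/(4Dt) = (19.082)²/(4 × 0.191 × 980) = 0.4863; exp(−0.4863) = 0.6149.
C = 0.08399 × 0.6149 = 0.0516 kg/m³.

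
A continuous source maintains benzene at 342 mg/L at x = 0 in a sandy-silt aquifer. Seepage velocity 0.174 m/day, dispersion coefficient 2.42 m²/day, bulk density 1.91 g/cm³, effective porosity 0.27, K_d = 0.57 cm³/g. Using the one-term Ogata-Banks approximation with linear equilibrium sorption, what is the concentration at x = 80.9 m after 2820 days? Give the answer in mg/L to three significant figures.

214 mg/L

Retardation factor R = 1 + ρ_b·K_d/n = 1 + 1.91 × 0.57/0.27 = 5.032.
Sorption retards both mechanisms: v_R = v/R = 0.03458 m/day, D_R = D/R = 0.4809 m²/day.
v_R·t = 0.03458 × 2820 = 97.5156 m; 2√(D_R t) = 73.65 m; argument = (80.9 − 97.5156)/73.65 = -0.2256.
C = C₀ × ½·erfc(-0.2256) = 342 × 0.6252 = 214 mg/L.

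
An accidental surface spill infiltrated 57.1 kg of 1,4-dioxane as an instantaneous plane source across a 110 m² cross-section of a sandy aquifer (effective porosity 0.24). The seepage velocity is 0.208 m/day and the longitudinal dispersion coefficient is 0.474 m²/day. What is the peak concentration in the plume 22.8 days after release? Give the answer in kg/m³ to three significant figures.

0.186 kg/m³

The peak of an instantaneous 1D plume sits at x = vt; there the Gaussian factor is 1 and C_max = M/(n_e·A·√(4πDt)), where n_e·A is the pore area the mass is dissolved in.
√(4πDt) = √(4π × 0.474 × 22.8) = 11.65 m, so C_max = 57.1/(0.24 × 110 × 11.65) = 0.186 kg/m³.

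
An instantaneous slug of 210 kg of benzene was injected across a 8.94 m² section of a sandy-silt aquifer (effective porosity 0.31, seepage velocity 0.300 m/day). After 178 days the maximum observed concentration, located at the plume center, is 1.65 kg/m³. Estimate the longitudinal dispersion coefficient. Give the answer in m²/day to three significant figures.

0.943 m²/day

At the plume center C_max = M/(n_e·A·√(4πDt)), so D = M²/(4πt·(n_e·A·C_max)²).
n_e·A·C_max = 0.31 × 8.94 × 1.65 = 4.573 kg/m.
D = 210²/(4π × 178 × 4.573²) = 0.943 m²/day.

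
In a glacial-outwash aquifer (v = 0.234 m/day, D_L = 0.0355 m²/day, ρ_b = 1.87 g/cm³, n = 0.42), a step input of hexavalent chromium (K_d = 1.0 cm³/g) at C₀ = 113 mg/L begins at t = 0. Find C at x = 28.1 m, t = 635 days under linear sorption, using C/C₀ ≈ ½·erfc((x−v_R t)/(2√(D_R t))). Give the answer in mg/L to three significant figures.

43.4 mg/L

Retardation factor R = 1 + ρ_b·K_d/n = 1 + 1.87 × 1.0/0.42 = 5.452.
Sorption retards both mechanisms: v_R = v/R = 0.04292 m/day, D_R = D/R = 0.006511 m²/day.
v_R·t = 0.04292 × 635 = 27.2542 m; 2√(D_R t) = 4.067 m; argument = (28.1 − 27.2542)/4.067 = 0.2080.
C = C₀ × ½·erfc(0.2080) = 113 × 0.3843 = 43.4 mg/L.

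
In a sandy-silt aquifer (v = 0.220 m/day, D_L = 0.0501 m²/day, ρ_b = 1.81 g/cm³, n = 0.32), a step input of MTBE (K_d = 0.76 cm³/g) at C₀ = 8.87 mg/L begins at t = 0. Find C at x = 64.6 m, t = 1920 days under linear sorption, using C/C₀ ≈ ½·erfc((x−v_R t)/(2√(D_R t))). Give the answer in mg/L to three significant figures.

Retardation factor R = 1 + ρ_b·K_d/n = 1 + 1.81 × 0.76/0.32 = 5.299.
Sorption retards both mechanisms: v_R = v/R = 0.04152 m/day, D_R = D/R = 0.009455 m²/day.
v_R·t = 0.04152 × 1920 = 79.7184 m; 2√(D_R t) = 8.521 m; argument = (64.6 − 79.7184)/8.521 = -1.774.
C = C₀ × ½·erfc(-1.774) = 8.87 × 0.9939 = 8.82 mg/L.

8.82 mg/L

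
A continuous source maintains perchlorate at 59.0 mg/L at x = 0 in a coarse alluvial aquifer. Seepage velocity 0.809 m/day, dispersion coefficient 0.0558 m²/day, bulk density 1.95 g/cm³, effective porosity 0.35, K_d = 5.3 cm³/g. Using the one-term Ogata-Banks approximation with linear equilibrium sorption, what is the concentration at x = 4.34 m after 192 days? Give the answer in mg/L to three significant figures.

48.0 mg/L

Retardation factor R = 1 + ρ_b·K_d/n = 1 + 1.95 × 5.3/0.35 = 30.53.
Sorption retards both mechanisms: v_R = v/R = 0.02650 m/day, D_R = D/R = 0.001828 m²/day.
v_R·t = 0.02650 × 192 = 5.088 m; 2√(D_R t) = 1.185 m; argument = (4.34 − 5.088)/1.185 = -0.6312.
C = C₀ × ½·erfc(-0.6312) = 59.0 × 0.8140 = 48.0 mg/L.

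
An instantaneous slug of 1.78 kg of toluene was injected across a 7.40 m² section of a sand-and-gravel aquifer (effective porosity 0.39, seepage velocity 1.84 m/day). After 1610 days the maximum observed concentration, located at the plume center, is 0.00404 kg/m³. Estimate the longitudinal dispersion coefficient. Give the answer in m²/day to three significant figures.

At the plume center C_max = M/(n_e·A·√(4πDt)), so D = M²/(4πt·(n_e·A·C_max)²).
n_e·A·C_max = 0.39 × 7.40 × 0.00404 = 0.01166 kg/m.
D = 1.78²/(4π × 1610 × 0.01166²) = 1.15 m²/day.

1.15 m²/day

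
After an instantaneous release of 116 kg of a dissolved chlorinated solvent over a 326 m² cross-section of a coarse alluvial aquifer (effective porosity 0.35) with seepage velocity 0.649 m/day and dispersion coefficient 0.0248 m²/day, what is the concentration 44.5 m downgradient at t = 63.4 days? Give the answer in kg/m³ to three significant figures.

For an instantaneous plane source, C(x,t) = M/(n_e·A·√(4πDt)) · exp(−(x−vt)²/(4Dt)), with n_e·A the pore (flow) area.
Plume center vt = 0.649 × 63.4 = 41.1466 m, so the well at 44.5 m is 3.3534 m downgradient of the peak.
√(4πDt) = 4.445 m, giving peak height M/(n_e·A·√(4πDt)) = 116/(0.35 × 326 × 4.445) = 0.2287 kg/m³.
(x−vt)²/(4Dt) = (3.3534)²/(4 × 0.0248 × 63.4) = 1.788; exp(−1.788) = 0.1673.
C = 0.2287 × 0.1673 = 0.0383 kg/m³.

0.0383 kg/m³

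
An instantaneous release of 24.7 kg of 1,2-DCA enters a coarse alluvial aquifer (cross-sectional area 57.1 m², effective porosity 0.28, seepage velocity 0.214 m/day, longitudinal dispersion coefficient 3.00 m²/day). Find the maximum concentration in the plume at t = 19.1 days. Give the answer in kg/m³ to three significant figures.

The peak of an instantaneous 1D plume sits at x = vt; there the Gaussian factor is 1 and C_max = M/(n_e·A·√(4πDt)), where n_e·A is the pore area the mass is dissolved in.
√(4πDt) = √(4π × 3.00 × 19.1) = 26.83 m, so C_max = 24.7/(0.28 × 57.1 × 26.83) = 0.0576 kg/m³.

0.0576 kg/m³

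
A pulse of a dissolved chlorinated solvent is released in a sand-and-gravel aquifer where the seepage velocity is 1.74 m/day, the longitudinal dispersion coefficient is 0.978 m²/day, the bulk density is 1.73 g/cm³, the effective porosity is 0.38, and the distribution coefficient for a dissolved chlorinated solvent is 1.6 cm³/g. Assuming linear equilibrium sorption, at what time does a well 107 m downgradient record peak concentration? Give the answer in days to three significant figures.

507 days

Retardation factor R = 1 + ρ_b·K_d/n = 1 + 1.73 × 1.6/0.38 = 8.284.
Sorption retards both mechanisms: v_R = v/R = 0.2100 m/day, D_R = D/R = 0.1181 m²/day.
Peak time from v_R²t² + 2D_R t − x² = 0: t = (√(D_R² + v_R²x²) − D_R)/v_R².
√(D_R² + v_R²x²) = √(0.1181² + 0.2100² × 107²) = 22.47; v_R² = 0.04410.
t = (22.47 − 0.1181)/0.04410 = 507 days.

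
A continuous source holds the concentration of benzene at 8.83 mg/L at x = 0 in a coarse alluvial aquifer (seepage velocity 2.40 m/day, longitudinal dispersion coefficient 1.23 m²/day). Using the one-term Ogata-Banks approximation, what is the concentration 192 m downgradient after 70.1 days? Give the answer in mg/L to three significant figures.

For a continuous step input, C/C₀ ≈ ½·erfc((x−vt)/(2√(Dt))).
vt = 2.40 × 70.1 = 168.24 m and 2√(Dt) = 2√(1.23 × 70.1) = 18.57 m.
Argument (x−vt)/(2√(Dt)) = (192 − 168.24)/18.57 = 1.279; ½·erfc(1.279) = 0.03524.
C = 8.83 × 0.03524 = 0.311 mg/L.

0.311 mg/L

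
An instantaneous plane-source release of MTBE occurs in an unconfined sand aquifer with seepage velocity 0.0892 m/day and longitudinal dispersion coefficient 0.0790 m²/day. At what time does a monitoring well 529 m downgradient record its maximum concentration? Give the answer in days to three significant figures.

For the 1D instantaneous-source solution, setting ∂C/∂t = 0 at fixed x gives v²t² + 2Dt − x² = 0, so t = (√(D² + v²x²) − D)/v².
√(D² + v²x²) = √(0.0790² + 0.0892² × 529²) = 47.19; v² = 0.00795664.
t = (47.19 − 0.0790)/0.00795664 = 5920 days (vs. the pure-advection estimate x/v = 5930 d).

5920 days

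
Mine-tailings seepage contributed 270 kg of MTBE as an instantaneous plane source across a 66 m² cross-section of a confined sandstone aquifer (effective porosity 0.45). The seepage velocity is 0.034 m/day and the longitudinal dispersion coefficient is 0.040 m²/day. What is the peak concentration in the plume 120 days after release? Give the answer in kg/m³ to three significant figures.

The peak of an instantaneous 1D plume sits at x = vt; there the Gaussian factor is 1 and C_max = M/(n_e·A·√(4πDt)), where n_e·A is the pore area the mass is dissolved in.
√(4πDt) = √(4π × 0.040 × 120) = 7.767 m, so C_max = 270/(0.45 × 66 × 7.767) = 1.17 kg/m³.

1.17 kg/m³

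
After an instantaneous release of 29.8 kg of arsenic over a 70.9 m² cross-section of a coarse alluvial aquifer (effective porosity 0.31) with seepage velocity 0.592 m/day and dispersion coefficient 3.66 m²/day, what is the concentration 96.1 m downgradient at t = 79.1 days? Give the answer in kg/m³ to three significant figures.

For an instantaneous plane source, C(x,t) = M/(n_e·A·√(4πDt)) · exp(−(x−vt)²/(4Dt)), with n_e·A the pore (flow) area.
Plume center vt = 0.592 × 79.1 = 46.8272 m, so the well at 96.1 m is 49.2728 m downgradient of the peak.
√(4πDt) = 60.32 m, giving peak height M/(n_e·A·√(4πDt)) = 29.8/(0.31 × 70.9 × 60.32) = 0.02248 kg/m³.
(x−vt)²/(4Dt) = (49.2728)²/(4 × 3.66 × 79.1) = 2.097; exp(−2.097) = 0.1228.
C = 0.02248 × 0.1228 = 0.00276 kg/m³.

0.00276 kg/m³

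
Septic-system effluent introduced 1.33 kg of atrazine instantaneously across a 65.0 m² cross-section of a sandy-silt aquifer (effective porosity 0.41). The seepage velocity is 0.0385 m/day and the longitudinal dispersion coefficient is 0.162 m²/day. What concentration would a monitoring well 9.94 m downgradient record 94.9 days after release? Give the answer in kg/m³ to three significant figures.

For an instantaneous plane source, C(x,t) = M/(n_e·A·√(4πDt)) · exp(−(x−vt)²/(4Dt)), with n_e·A the pore (flow) area.
Plume center vt = 0.0385 × 94.9 = 3.65365 m, so the well at 9.94 m is 6.28635 m downgradient of the peak.
√(4πDt) = 13.90 m, giving peak height M/(n_e·A·√(4πDt)) = 1.33/(0.41 × 65.0 × 13.90) = 0.003590 kg/m³.
(x−vt)²/(4Dt) = (6.28635)²/(4 × 0.162 × 94.9) = 0.6426; exp(−0.6426) = 0.5259.
C = 0.003590 × 0.5259 = 0.00189 kg/m³.

0.00189 kg/m³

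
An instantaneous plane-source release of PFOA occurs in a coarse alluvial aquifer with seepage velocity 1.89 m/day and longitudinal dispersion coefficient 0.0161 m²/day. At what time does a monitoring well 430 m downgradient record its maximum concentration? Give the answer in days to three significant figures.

For the 1D instantaneous-source solution, setting ∂C/∂t = 0 at fixed x gives v²t² + 2Dt − x² = 0, so t = (√(D² + v²x²) − D)/v².
√(D² + v²x²) = √(0.0161² + 1.89² × 430²) = 812.7; v² = 3.5721.
t = (812.7 − 0.0161)/3.5721 = 228 days (vs. the pure-advection estimate x/v = 228 d).

228 days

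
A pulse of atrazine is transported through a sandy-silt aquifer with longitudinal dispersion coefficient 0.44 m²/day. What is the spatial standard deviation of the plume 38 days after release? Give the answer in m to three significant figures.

5.78 m

Dispersive spreading gives a Gaussian with σ² = 2Dt; advection only shifts the center.
σ = √(2 × 0.44 × 38) = 5.78 m.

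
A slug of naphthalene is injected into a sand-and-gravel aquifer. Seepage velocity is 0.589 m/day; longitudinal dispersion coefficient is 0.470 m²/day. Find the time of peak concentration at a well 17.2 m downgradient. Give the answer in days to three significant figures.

For the 1D instantaneous-source solution, setting ∂C/∂t = 0 at fixed x gives v²t² + 2Dt − x² = 0, so t = (√(D² + v²x²) − D)/v².
√(D² + v²x²) = √(0.470² + 0.589² × 17.2²) = 10.14; v² = 0.346921.
t = (10.14 − 0.470)/0.346921 = 27.9 days (vs. the pure-advection estimate x/v = 29.2 d).

27.9 days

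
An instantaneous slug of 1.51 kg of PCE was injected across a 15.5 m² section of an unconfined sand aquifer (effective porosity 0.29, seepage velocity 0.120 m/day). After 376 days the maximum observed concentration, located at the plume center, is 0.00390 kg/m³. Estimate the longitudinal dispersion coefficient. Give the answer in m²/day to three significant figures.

At the plume center C_max = M/(n_e·A·√(4πDt)), so D = M²/(4πt·(n_e·A·C_max)²).
n_e·A·C_max = 0.29 × 15.5 × 0.00390 = 0.01753 kg/m.
D = 1.51²/(4π × 376 × 0.01753²) = 1.57 m²/day.

1.57 m²/day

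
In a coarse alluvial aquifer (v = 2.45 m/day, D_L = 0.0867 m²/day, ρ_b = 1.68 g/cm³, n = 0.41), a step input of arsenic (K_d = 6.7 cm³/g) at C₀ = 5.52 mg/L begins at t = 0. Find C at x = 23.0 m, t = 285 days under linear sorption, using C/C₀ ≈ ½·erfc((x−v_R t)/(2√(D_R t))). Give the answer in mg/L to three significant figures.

4.85 mg/L

Retardation factor R = 1 + ρ_b·K_d/n = 1 + 1.68 × 6.7/0.41 = 28.45.
Sorption retards both mechanisms: v_R = v/R = 0.08612 m/day, D_R = D/R = 0.003047 m²/day.
v_R·t = 0.08612 × 285 = 24.5442 m; 2√(D_R t) = 1.864 m; argument = (23.0 − 24.5442)/1.864 = -0.8284.
C = C₀ × ½·erfc(-0.8284) = 5.52 × 0.8793 = 4.85 mg/L.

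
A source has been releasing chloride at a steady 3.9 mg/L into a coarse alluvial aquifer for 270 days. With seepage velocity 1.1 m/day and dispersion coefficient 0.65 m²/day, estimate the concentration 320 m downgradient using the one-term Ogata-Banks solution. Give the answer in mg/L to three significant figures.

0.428 mg/L

For a continuous step input, C/C₀ ≈ ½·erfc((x−vt)/(2√(Dt))).
vt = 1.1 × 270 = 297 m and 2√(Dt) = 2√(0.65 × 270) = 26.50 m.
Argument (x−vt)/(2√(Dt)) = (320 − 297)/26.50 = 0.8679; ½·erfc(0.8679) = 0.1098.
C = 3.9 × 0.1098 = 0.428 mg/L.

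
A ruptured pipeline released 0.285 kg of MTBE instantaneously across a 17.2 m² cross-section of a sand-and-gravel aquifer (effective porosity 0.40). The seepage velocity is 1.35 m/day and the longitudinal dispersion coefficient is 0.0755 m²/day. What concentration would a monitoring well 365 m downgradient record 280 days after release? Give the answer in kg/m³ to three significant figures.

For an instantaneous plane source, C(x,t) = M/(n_e·A·√(4πDt)) · exp(−(x−vt)²/(4Dt)), with n_e·A the pore (flow) area.
Plume center vt = 1.35 × 280 = 378 m, so the well at 365 m is 13 m upgradient of the peak.
√(4πDt) = 16.30 m, giving peak height M/(n_e·A·√(4πDt)) = 0.285/(0.40 × 17.2 × 16.30) = 0.002541 kg/m³.
(x−vt)²/(4Dt) = (-13)²/(4 × 0.0755 × 280) = 1.999; exp(−1.999) = 0.1355.
C = 0.002541 × 0.1355 = 0.000344 kg/m³.

0.000344 kg/m³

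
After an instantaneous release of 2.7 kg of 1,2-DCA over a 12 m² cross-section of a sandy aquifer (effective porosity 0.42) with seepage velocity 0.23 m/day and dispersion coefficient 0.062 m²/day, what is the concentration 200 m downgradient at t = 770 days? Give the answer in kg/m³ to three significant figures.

For an instantaneous plane source, C(x,t) = M/(n_e·A·√(4πDt)) · exp(−(x−vt)²/(4Dt)), with n_e·A the pore (flow) area.
Plume center vt = 0.23 × 770 = 177.1 m, so the well at 200 m is 22.9 m downgradient of the peak.
√(4πDt) = 24.49 m, giving peak height M/(n_e·A·√(4πDt)) = 2.7/(0.42 × 12 × 24.49) = 0.02187 kg/m³.
(x−vt)²/(4Dt) = (22.9)²/(4 × 0.062 × 770) = 2.746; exp(−2.746) = 0.06418.
C = 0.02187 × 0.06418 = 0.00140 kg/m³.

0.00140 kg/m³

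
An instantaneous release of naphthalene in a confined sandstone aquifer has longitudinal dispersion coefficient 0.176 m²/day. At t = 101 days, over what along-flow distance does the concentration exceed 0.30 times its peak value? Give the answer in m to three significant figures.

The plume is Gaussian with σ = √(2Dt) = √(2 × 0.176 × 101) = 5.963 m.
C/C_peak = exp(−Δx²/(2σ²)) = 0.30 ⇒ Δx = σ·√(−2 ln 0.30) = 5.963 × 1.552 = 9.255 m.
Width = 2Δx = 18.5 m.

18.5 m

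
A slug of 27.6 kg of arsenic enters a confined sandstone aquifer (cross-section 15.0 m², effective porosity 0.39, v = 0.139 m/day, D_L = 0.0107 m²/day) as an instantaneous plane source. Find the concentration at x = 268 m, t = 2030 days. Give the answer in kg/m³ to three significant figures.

For an instantaneous plane source, C(x,t) = M/(n_e·A·√(4πDt)) · exp(−(x−vt)²/(4Dt)), with n_e·A the pore (flow) area.
Plume center vt = 0.139 × 2030 = 282.17 m, so the well at 268 m is 14.17 m upgradient of the peak.
√(4πDt) = 16.52 m, giving peak height M/(n_e·A·√(4πDt)) = 27.6/(0.39 × 15.0 × 16.52) = 0.2856 kg/m³.
(x−vt)²/(4Dt) = (-14.17)²/(4 × 0.0107 × 2030) = 2.311; exp(−2.311) = 0.09916.
C = 0.2856 × 0.09916 = 0.0283 kg/m³.

0.0283 kg/m³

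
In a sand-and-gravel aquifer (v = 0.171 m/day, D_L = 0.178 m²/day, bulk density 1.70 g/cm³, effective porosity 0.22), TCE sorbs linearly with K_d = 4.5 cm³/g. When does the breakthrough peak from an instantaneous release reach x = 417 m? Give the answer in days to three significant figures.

Retardation factor R = 1 + ρ_b·K_d/n = 1 + 1.70 × 4.5/0.22 = 35.77.
Sorption retards both mechanisms: v_R = v/R = 0.004781 m/day, D_R = D/R = 0.004976 m²/day.
Peak time from v_R²t² + 2D_R t − x² = 0: t = (√(D_R² + v_R²x²) − D_R)/v_R².
√(D_R² + v_R²x²) = √(0.004976² + 0.004781² × 417²) = 1.994; v_R² = 2.286e-05.
t = (1.994 − 0.004976)/2.286e-05 = 87000 days.

87000 days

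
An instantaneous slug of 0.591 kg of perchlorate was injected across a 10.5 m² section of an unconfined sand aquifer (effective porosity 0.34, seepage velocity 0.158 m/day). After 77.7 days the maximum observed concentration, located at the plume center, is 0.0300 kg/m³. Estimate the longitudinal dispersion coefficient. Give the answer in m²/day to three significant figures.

0.0312 m²/day

At the plume center C_max = M/(n_e·A·√(4πDt)), so D = M²/(4πt·(n_e·A·C_max)²).
n_e·A·C_max = 0.34 × 10.5 × 0.0300 = 0.1071 kg/m.
D = 0.591²/(4π × 77.7 × 0.1071²) = 0.0312 m²/day.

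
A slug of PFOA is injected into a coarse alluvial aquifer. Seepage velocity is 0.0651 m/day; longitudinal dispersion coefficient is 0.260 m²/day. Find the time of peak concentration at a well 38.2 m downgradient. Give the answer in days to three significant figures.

For the 1D instantaneous-source solution, setting ∂C/∂t = 0 at fixed x gives v²t² + 2Dt − x² = 0, so t = (√(D² + v²x²) − D)/v².
√(D² + v²x²) = √(0.260² + 0.0651² × 38.2²) = 2.500; v² = 0.00423801.
t = (2.500 − 0.260)/0.00423801 = 529 days (vs. the pure-advection estimate x/v = 587 d).

529 days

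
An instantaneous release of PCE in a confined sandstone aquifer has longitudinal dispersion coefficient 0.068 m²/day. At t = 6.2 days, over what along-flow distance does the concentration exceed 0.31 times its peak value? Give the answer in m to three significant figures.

2.81 m

The plume is Gaussian with σ = √(2Dt) = √(2 × 0.068 × 6.2) = 0.9183 m.
C/C_peak = exp(−Δx²/(2σ²)) = 0.31 ⇒ Δx = σ·√(−2 ln 0.31) = 0.9183 × 1.530 = 1.405 m.
Width = 2Δx = 2.81 m.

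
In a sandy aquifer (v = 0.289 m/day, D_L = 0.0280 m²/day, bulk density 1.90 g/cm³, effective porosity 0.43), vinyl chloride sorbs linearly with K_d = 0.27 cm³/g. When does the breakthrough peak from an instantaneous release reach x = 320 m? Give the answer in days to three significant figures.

2430 days

Retardation factor R = 1 + ρ_b·K_d/n = 1 + 1.90 × 0.27/0.43 = 2.193.
Sorption retards both mechanisms: v_R = v/R = 0.1318 m/day, D_R = D/R = 0.01277 m²/day.
Peak time from v_R²t² + 2D_R t − x² = 0: t = (√(D_R² + v_R²x²) − D_R)/v_R².
√(D_R² + v_R²x²) = √(0.01277² + 0.1318² × 320²) = 42.18; v_R² = 0.01737.
t = (42.18 − 0.01277)/0.01737 = 2430 days.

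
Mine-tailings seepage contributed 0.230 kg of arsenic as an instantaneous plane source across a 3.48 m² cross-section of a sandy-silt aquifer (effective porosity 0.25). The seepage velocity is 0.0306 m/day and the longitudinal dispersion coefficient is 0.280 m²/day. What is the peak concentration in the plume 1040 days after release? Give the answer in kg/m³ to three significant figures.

0.00437 kg/m³

The peak of an instantaneous 1D plume sits at x = vt; there the Gaussian factor is 1 and C_max = M/(n_e·A·√(4πDt)), where n_e·A is the pore area the mass is dissolved in.
√(4πDt) = √(4π × 0.280 × 1040) = 60.49 m, so C_max = 0.230/(0.25 × 3.48 × 60.49) = 0.00437 kg/m³.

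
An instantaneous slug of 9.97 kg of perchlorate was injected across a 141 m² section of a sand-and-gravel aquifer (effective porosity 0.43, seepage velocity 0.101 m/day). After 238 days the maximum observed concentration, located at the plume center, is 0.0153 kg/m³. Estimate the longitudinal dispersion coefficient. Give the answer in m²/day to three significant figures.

0.0386 m²/day

At the plume center C_max = M/(n_e·A·√(4πDt)), so D = M²/(4πt·(n_e·A·C_max)²).
n_e·A·C_max = 0.43 × 141 × 0.0153 = 0.9276 kg/m.
D = 9.97²/(4π × 238 × 0.9276²) = 0.0386 m²/day.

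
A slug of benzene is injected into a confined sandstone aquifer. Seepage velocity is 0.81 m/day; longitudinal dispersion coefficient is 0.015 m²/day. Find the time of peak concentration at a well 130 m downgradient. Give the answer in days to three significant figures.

For the 1D instantaneous-source solution, setting ∂C/∂t = 0 at fixed x gives v²t² + 2Dt − x² = 0, so t = (√(D² + v²x²) − D)/v².
√(D² + v²x²) = √(0.015² + 0.81² × 130²) = 105.3; v² = 0.6561.
t = (105.3 − 0.015)/0.6561 = 160 days (vs. the pure-advection estimate x/v = 160 d).

160 days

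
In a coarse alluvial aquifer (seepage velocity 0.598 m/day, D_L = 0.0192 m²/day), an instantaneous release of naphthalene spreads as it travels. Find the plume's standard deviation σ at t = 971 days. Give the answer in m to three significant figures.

6.11 m

Dispersive spreading gives a Gaussian with σ² = 2Dt; advection only shifts the center.
σ = √(2 × 0.0192 × 971) = 6.11 m.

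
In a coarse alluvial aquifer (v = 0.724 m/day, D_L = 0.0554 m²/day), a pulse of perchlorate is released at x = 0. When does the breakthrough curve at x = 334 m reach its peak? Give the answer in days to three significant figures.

For the 1D instantaneous-source solution, setting ∂C/∂t = 0 at fixed x gives v²t² + 2Dt − x² = 0, so t = (√(D² + v²x²) − D)/v².
√(D² + v²x²) = √(0.0554² + 0.724² × 334²) = 241.8; v² = 0.524176.
t = (241.8 − 0.0554)/0.524176 = 461 days (vs. the pure-advection estimate x/v = 461 d).

461 days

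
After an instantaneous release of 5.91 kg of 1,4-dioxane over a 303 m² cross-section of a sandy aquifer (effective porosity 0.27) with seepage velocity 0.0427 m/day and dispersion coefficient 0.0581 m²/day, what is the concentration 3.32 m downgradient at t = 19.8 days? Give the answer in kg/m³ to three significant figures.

For an instantaneous plane source, C(x,t) = M/(n_e·A·√(4πDt)) · exp(−(x−vt)²/(4Dt)), with n_e·A the pore (flow) area.
Plume center vt = 0.0427 × 19.8 = 0.84546 m, so the well at 3.32 m is 2.47454 m downgradient of the peak.
√(4πDt) = 3.802 m, giving peak height M/(n_e·A·√(4πDt)) = 5.91/(0.27 × 303 × 3.802) = 0.01900 kg/m³.
(x−vt)²/(4Dt) = (2.47454)²/(4 × 0.0581 × 19.8) = 1.331; exp(−1.331) = 0.2642.
C = 0.01900 × 0.2642 = 0.00502 kg/m³.

0.00502 kg/m³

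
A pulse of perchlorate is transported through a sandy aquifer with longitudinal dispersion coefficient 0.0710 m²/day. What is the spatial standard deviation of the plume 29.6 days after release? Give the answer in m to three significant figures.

2.05 m

Dispersive spreading gives a Gaussian with σ² = 2Dt; advection only shifts the center.
σ = √(2 × 0.0710 × 29.6) = 2.05 m.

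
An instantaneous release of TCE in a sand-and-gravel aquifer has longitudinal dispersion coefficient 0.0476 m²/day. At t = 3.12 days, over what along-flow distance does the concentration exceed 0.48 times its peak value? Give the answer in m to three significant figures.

1.32 m

The plume is Gaussian with σ = √(2Dt) = √(2 × 0.0476 × 3.12) = 0.5450 m.
C/C_peak = exp(−Δx²/(2σ²)) = 0.48 ⇒ Δx = σ·√(−2 ln 0.48) = 0.5450 × 1.212 = 0.6605 m.
Width = 2Δx = 1.32 m.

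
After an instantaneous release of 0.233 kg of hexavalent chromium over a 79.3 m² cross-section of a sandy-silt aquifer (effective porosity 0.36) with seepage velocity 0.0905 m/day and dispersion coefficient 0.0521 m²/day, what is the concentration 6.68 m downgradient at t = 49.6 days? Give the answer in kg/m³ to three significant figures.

For an instantaneous plane source, C(x,t) = M/(n_e·A·√(4πDt)) · exp(−(x−vt)²/(4Dt)), with n_e·A the pore (flow) area.
Plume center vt = 0.0905 × 49.6 = 4.4888 m, so the well at 6.68 m is 2.1912 m downgradient of the peak.
√(4πDt) = 5.699 m, giving peak height M/(n_e·A·√(4πDt)) = 0.233/(0.36 × 79.3 × 5.699) = 0.001432 kg/m³.
(x−vt)²/(4Dt) = (2.1912)²/(4 × 0.0521 × 49.6) = 0.4645; exp(−0.4645) = 0.6284.
C = 0.001432 × 0.6284 = 0.000900 kg/m³.

0.000900 kg/m³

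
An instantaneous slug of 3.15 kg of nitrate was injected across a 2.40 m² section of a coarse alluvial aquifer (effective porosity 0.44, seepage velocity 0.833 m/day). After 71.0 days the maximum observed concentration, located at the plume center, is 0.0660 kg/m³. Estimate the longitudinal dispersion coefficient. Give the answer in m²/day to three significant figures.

At the plume center C_max = M/(n_e·A·√(4πDt)), so D = M²/(4πt·(n_e·A·C_max)²).
n_e·A·C_max = 0.44 × 2.40 × 0.0660 = 0.06970 kg/m.
D = 3.15²/(4π × 71.0 × 0.06970²) = 2.29 m²/day.

2.29 m²/day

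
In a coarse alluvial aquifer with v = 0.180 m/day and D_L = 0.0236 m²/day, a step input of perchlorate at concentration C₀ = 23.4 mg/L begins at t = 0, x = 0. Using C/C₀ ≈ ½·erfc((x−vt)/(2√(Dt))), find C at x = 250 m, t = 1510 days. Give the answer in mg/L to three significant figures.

23.3 mg/L

For a continuous step input, C/C₀ ≈ ½·erfc((x−vt)/(2√(Dt))).
vt = 0.180 × 1510 = 271.8 m and 2√(Dt) = 2√(0.0236 × 1510) = 11.94 m.
Argument (x−vt)/(2√(Dt)) = (250 − 271.8)/11.94 = -1.826; ½·erfc(-1.826) = 0.9951.
C = 23.4 × 0.9951 = 23.3 mg/L.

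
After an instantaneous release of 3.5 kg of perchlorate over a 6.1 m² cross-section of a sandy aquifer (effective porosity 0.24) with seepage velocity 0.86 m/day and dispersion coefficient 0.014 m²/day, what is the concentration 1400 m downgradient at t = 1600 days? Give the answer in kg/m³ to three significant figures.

0.000230 kg/m³

For an instantaneous plane source, C(x,t) = M/(n_e·A·√(4πDt)) · exp(−(x−vt)²/(4Dt)), with n_e·A the pore (flow) area.
Plume center vt = 0.86 × 1600 = 1376 m, so the well at 1400 m is 24 m downgradient of the peak.
√(4πDt) = 16.78 m, giving peak height M/(n_e·A·√(4πDt)) = 3.5/(0.24 × 6.1 × 16.78) = 0.1425 kg/m³.
(x−vt)²/(4Dt) = (24)²/(4 × 0.014 × 1600) = 6.429; exp(−6.429) = 0.001614.
C = 0.1425 × 0.001614 = 0.000230 kg/m³.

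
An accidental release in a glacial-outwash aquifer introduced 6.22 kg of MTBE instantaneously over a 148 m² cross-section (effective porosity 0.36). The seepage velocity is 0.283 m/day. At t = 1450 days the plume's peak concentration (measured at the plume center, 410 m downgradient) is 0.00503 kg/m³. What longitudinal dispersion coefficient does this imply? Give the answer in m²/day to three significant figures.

At the plume center C_max = M/(n_e·A·√(4πDt)), so D = M²/(4πt·(n_e·A·C_max)²).
n_e·A·C_max = 0.36 × 148 × 0.00503 = 0.2680 kg/m.
D = 6.22²/(4π × 1450 × 0.2680²) = 0.0296 m²/day.

0.0296 m²/day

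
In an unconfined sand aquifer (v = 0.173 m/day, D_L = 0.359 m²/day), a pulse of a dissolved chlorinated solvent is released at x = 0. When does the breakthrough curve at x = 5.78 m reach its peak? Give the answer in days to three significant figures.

For the 1D instantaneous-source solution, setting ∂C/∂t = 0 at fixed x gives v²t² + 2Dt − x² = 0, so t = (√(D² + v²x²) − D)/v².
√(D² + v²x²) = √(0.359² + 0.173² × 5.78²) = 1.062; v² = 0.029929.
t = (1.062 − 0.359)/0.029929 = 23.5 days (vs. the pure-advection estimate x/v = 33.4 d).

23.5 days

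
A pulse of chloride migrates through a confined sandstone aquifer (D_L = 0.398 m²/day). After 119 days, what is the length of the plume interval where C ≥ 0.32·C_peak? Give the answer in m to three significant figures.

29.4 m

The plume is Gaussian with σ = √(2Dt) = √(2 × 0.398 × 119) = 9.733 m.
C/C_peak = exp(−Δx²/(2σ²)) = 0.32 ⇒ Δx = σ·√(−2 ln 0.32) = 9.733 × 1.510 = 14.70 m.
Width = 2Δx = 29.4 m.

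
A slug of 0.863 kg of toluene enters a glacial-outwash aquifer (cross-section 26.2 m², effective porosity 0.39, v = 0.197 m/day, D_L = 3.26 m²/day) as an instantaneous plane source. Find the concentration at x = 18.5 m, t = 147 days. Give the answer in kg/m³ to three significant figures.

0.00103 kg/m³

For an instantaneous plane source, C(x,t) = M/(n_e·A·√(4πDt)) · exp(−(x−vt)²/(4Dt)), with n_e·A the pore (flow) area.
Plume center vt = 0.197 × 147 = 28.959 m, so the well at 18.5 m is 10.459 m upgradient of the peak.
√(4πDt) = 77.60 m, giving peak height M/(n_e·A·√(4πDt)) = 0.863/(0.39 × 26.2 × 77.60) = 0.001088 kg/m³.
(x−vt)²/(4Dt) = (-10.459)²/(4 × 3.26 × 147) = 0.05707; exp(−0.05707) = 0.9445.
C = 0.001088 × 0.9445 = 0.00103 kg/m³.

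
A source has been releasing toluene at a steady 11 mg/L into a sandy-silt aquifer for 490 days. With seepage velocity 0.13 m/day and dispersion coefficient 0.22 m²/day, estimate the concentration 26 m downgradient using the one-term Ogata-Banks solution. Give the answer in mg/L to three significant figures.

10.9 mg/L

For a continuous step input, C/C₀ ≈ ½·erfc((x−vt)/(2√(Dt))).
vt = 0.13 × 490 = 63.7 m and 2√(Dt) = 2√(0.22 × 490) = 20.77 m.
Argument (x−vt)/(2√(Dt)) = (26 − 63.7)/20.77 = -1.815; ½·erfc(-1.815) = 0.9949.
C = 11 × 0.9949 = 10.9 mg/L.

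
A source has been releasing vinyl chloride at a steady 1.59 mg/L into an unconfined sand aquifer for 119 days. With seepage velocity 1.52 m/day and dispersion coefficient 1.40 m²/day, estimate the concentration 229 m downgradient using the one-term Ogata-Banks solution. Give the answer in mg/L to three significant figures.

For a continuous step input, C/C₀ ≈ ½·erfc((x−vt)/(2√(Dt))).
vt = 1.52 × 119 = 180.88 m and 2√(Dt) = 2√(1.40 × 119) = 25.81 m.
Argument (x−vt)/(2√(Dt)) = (229 − 180.88)/25.81 = 1.864; ½·erfc(1.864) = 0.004193.
C = 1.59 × 0.004193 = 0.00667 mg/L.

0.00667 mg/L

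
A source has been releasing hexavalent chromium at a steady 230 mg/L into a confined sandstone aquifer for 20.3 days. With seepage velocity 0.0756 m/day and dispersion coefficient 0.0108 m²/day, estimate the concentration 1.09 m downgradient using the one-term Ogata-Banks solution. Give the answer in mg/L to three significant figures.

For a continuous step input, C/C₀ ≈ ½·erfc((x−vt)/(2√(Dt))).
vt = 0.0756 × 20.3 = 1.53468 m and 2√(Dt) = 2√(0.0108 × 20.3) = 0.9365 m.
Argument (x−vt)/(2√(Dt)) = (1.09 − 1.53468)/0.9365 = -0.4748; ½·erfc(-0.4748) = 0.7490.
C = 230 × 0.7490 = 172 mg/L.

172 mg/L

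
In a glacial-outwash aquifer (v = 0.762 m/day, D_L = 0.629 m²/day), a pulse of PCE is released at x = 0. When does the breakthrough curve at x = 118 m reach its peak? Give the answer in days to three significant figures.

154 days

For the 1D instantaneous-source solution, setting ∂C/∂t = 0 at fixed x gives v²t² + 2Dt − x² = 0, so t = (√(D² + v²x²) − D)/v².
√(D² + v²x²) = √(0.629² + 0.762² × 118²) = 89.92; v² = 0.580644.
t = (89.92 − 0.629)/0.580644 = 154 days (vs. the pure-advection estimate x/v = 155 d).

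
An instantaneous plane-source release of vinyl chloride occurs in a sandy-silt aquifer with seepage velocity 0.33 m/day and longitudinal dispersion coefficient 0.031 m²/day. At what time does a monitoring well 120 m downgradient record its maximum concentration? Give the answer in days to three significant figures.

For the 1D instantaneous-source solution, setting ∂C/∂t = 0 at fixed x gives v²t² + 2Dt − x² = 0, so t = (√(D² + v²x²) − D)/v².
√(D² + v²x²) = √(0.031² + 0.33² × 120²) = 39.60; v² = 0.1089.
t = (39.60 − 0.031)/0.1089 = 363 days (vs. the pure-advection estimate x/v = 364 d).

363 days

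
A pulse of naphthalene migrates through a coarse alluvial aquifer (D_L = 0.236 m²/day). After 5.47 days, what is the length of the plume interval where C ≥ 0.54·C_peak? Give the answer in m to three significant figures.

The plume is Gaussian with σ = √(2Dt) = √(2 × 0.236 × 5.47) = 1.607 m.
C/C_peak = exp(−Δx²/(2σ²)) = 0.54 ⇒ Δx = σ·√(−2 ln 0.54) = 1.607 × 1.110 = 1.784 m.
Width = 2Δx = 3.57 m.

3.57 m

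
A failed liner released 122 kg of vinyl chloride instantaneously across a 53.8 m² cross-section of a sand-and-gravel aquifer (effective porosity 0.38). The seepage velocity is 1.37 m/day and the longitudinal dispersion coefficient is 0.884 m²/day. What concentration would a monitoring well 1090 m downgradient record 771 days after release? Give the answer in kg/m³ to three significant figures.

For an instantaneous plane source, C(x,t) = M/(n_e·A·√(4πDt)) · exp(−(x−vt)²/(4Dt)), with n_e·A the pore (flow) area.
Plume center vt = 1.37 × 771 = 1056.27 m, so the well at 1090 m is 33.73 m downgradient of the peak.
√(4πDt) = 92.55 m, giving peak height M/(n_e·A·√(4πDt)) = 122/(0.38 × 53.8 × 92.55) = 0.06448 kg/m³.
(x−vt)²/(4Dt) = (33.73)²/(4 × 0.884 × 771) = 0.4173; exp(−0.4173) = 0.6588.
C = 0.06448 × 0.6588 = 0.0425 kg/m³.

0.0425 kg/m³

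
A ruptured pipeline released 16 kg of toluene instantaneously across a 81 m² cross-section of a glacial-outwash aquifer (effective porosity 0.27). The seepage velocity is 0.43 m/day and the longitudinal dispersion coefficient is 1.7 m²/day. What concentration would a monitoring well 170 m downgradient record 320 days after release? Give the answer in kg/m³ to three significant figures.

For an instantaneous plane source, C(x,t) = M/(n_e·A·√(4πDt)) · exp(−(x−vt)²/(4Dt)), with n_e·A the pore (flow) area.
Plume center vt = 0.43 × 320 = 137.6 m, so the well at 170 m is 32.4 m downgradient of the peak.
√(4πDt) = 82.68 m, giving peak height M/(n_e·A·√(4πDt)) = 16/(0.27 × 81 × 82.68) = 0.008849 kg/m³.
(x−vt)²/(4Dt) = (32.4)²/(4 × 1.7 × 320) = 0.4824; exp(−0.4824) = 0.6173.
C = 0.008849 × 0.6173 = 0.00546 kg/m³.

0.00546 kg/m³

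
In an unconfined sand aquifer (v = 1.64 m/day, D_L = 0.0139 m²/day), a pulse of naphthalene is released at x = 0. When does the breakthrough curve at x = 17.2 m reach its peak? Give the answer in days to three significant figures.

10.5 days

For the 1D instantaneous-source solution, setting ∂C/∂t = 0 at fixed x gives v²t² + 2Dt − x² = 0, so t = (√(D² + v²x²) − D)/v².
√(D² + v²x²) = √(0.0139² + 1.64² × 17.2²) = 28.21; v² = 2.6896.
t = (28.21 − 0.0139)/2.6896 = 10.5 days (vs. the pure-advection estimate x/v = 10.5 d).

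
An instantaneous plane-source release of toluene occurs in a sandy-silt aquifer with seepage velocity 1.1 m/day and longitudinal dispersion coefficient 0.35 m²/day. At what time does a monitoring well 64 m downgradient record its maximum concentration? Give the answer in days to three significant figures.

For the 1D instantaneous-source solution, setting ∂C/∂t = 0 at fixed x gives v²t² + 2Dt − x² = 0, so t = (√(D² + v²x²) − D)/v².
√(D² + v²x²) = √(0.35² + 1.1² × 64²) = 70.40; v² = 1.21.
t = (70.40 − 0.35)/1.21 = 57.9 days (vs. the pure-advection estimate x/v = 58.2 d).

57.9 days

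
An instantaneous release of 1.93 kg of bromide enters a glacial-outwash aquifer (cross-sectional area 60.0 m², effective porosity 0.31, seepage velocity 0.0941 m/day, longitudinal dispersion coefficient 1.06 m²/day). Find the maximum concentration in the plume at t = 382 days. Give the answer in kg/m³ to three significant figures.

0.00145 kg/m³

The peak of an instantaneous 1D plume sits at x = vt; there the Gaussian factor is 1 and C_max = M/(n_e·A·√(4πDt)), where n_e·A is the pore area the mass is dissolved in.
√(4πDt) = √(4π × 1.06 × 382) = 71.33 m, so C_max = 1.93/(0.31 × 60.0 × 71.33) = 0.00145 kg/m³.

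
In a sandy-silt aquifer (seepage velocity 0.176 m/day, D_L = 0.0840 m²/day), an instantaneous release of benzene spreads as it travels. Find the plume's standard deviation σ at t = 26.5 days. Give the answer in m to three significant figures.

Dispersive spreading gives a Gaussian with σ² = 2Dt; advection only shifts the center.
σ = √(2 × 0.0840 × 26.5) = 2.11 m.

2.11 m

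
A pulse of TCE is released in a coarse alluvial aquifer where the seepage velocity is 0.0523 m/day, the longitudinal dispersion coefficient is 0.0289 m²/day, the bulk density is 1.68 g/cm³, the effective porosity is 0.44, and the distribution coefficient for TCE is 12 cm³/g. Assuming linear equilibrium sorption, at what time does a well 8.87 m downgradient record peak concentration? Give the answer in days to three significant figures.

7460 days

Retardation factor R = 1 + ρ_b·K_d/n = 1 + 1.68 × 12/0.44 = 46.82.
Sorption retards both mechanisms: v_R = v/R = 0.001117 m/day, D_R = D/R = 0.0006173 m²/day.
Peak time from v_R²t² + 2D_R t − x² = 0: t = (√(D_R² + v_R²x²) − D_R)/v_R².
√(D_R² + v_R²x²) = √(0.0006173² + 0.001117² × 8.87²) = 0.009927; v_R² = 1.248e-06.
t = (0.009927 − 0.0006173)/1.248e-06 = 7460 days.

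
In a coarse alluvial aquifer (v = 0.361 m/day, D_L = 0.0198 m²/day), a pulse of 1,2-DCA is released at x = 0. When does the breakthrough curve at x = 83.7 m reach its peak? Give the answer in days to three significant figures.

For the 1D instantaneous-source solution, setting ∂C/∂t = 0 at fixed x gives v²t² + 2Dt − x² = 0, so t = (√(D² + v²x²) − D)/v².
√(D² + v²x²) = √(0.0198² + 0.361² × 83.7²) = 30.22; v² = 0.130321.
t = (30.22 − 0.0198)/0.130321 = 232 days (vs. the pure-advection estimate x/v = 232 d).

232 days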